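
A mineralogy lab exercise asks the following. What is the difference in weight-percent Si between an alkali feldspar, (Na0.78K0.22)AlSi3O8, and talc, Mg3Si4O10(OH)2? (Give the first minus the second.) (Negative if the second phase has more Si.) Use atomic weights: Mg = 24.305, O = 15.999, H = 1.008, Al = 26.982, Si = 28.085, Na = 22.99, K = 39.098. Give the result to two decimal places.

2.08 percentage points

Si in (Na0.78K0.22)AlSi3O8: molar mass 265.763 g/mol; 3×28.085 = 84.255 g → 31.70 wt%.
Si in Mg3Si4O10(OH)2: molar mass 379.259 g/mol; 4×28.085 = 112.340 g → 29.62 wt%.
Difference = 31.70 − 29.62 = 2.08 percentage points.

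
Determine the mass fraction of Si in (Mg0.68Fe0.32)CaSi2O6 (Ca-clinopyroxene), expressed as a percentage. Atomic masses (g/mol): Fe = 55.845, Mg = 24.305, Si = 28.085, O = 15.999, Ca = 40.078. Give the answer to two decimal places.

M((Mg0.68Fe0.32)CaSi2O6) = 226.640 g/mol.
Si contributes 2 × 28.085 = 56.170 g per mole.
56.170/226.640 = 0.2478 → 24.78%.

24.78 wt%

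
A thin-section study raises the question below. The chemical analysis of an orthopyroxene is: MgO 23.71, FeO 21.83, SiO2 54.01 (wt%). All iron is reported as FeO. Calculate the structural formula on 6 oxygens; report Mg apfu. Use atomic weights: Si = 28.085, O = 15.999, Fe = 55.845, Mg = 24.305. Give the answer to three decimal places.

1.312 Mg apfu

MgO: 23.71/40.304 = 0.58828 mol → 0.58828 mol Mg, 0.58828 mol O.
FeO: 21.83/71.844 = 0.30385 mol → 0.30385 mol Fe, 0.30385 mol O.
SiO2: 54.01/60.083 = 0.89892 mol → 0.89892 mol Si, 1.79784 mol O.
Total oxygen = 2.68997 mol. Normalization factor = 6/2.68997 = 2.23051.
Mg per 6 O = 0.58828 × 2.23051 = 1.312.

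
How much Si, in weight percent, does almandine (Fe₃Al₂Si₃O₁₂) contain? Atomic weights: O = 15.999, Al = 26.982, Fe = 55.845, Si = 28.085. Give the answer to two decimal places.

M(Fe₃Al₂Si₃O₁₂) = 497.742 g/mol.
Si contributes 3 × 28.085 = 84.255 g per mole.
84.255/497.742 = 0.1693 → 16.93%.

16.93 weight percent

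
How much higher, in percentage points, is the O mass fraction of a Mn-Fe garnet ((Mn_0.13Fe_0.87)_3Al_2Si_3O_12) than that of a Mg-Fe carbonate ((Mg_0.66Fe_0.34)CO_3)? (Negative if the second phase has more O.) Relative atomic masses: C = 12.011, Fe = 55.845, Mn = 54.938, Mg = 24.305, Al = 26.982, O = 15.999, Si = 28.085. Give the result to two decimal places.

O in (Mn_0.13Fe_0.87)_3Al_2Si_3O_12: molar mass 497.388 g/mol; 12×15.999 = 191.988 g → 38.60 wt%.
O in (Mg_0.66Fe_0.34)CO_3: molar mass 95.037 g/mol; 3×15.999 = 47.997 g → 50.50 wt%.
Difference = 38.60 − 50.50 = -11.90 percentage points.

-11.90 percentage points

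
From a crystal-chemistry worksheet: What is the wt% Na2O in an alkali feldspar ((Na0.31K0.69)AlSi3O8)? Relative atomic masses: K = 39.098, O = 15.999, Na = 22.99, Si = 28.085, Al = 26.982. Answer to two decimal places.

M((Na0.31K0.69)AlSi3O8) = 273.334 g/mol; M(Na2O) = 61.979 g/mol.
Moles Na2O per formula unit = 0.31 Na ÷ 2 = 0.1550.
Na2O fraction = (0.1550 × 61.979) / 273.334 = 9.607/273.334 = 0.0351.

3.51 wt%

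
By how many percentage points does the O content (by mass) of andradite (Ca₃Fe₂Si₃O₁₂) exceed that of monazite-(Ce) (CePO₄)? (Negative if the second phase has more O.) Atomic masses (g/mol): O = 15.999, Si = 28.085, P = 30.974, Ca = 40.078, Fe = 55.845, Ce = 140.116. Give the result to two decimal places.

10.56 percentage points

First mineral: 191.988 g O in 508.167 g formula = 37.78 wt% O.
Second mineral: 63.996 g O in 235.086 g formula = 27.22 wt% O.
37.78% − 27.22% gives a difference of 10.56 percentage points.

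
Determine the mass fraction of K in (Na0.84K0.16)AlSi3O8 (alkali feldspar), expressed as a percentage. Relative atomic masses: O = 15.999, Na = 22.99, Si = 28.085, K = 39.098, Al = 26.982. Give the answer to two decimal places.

2.36 wt%

Formula mass = 0.84·22.99 + 0.16·39.098 + 1·26.982 + 3·28.085 + 8·15.999 = 264.796 g/mol, of which 6.256 g is K.
So K makes up 6.256/264.796 = 0.0236 of the mass, i.e. 2.36%.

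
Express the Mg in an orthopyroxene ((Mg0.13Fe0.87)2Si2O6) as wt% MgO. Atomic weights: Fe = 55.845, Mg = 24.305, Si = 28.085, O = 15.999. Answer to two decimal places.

4.10 wt%

M((Mg0.13Fe0.87)2Si2O6) = 255.654 g/mol; M(MgO) = 40.304 g/mol.
Moles MgO per formula unit = 0.26 Mg ÷ 1 = 0.2600.
MgO fraction = (0.2600 × 40.304) / 255.654 = 10.479/255.654 = 0.0410.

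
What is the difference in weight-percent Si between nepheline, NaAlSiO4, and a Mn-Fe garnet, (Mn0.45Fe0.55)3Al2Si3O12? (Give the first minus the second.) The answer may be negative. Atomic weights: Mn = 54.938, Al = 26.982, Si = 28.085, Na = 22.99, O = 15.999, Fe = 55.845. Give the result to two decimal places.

M(NaAlSiO4) = 142.053 g/mol, so wt% Si = 28.085/142.053 × 100 = 19.77%.
M((Mn0.45Fe0.55)3Al2Si3O12) = 496.518 g/mol, so wt% Si = 84.255/496.518 × 100 = 16.97%.
19.77 − 16.97 = 2.80 pp.

2.80 percentage points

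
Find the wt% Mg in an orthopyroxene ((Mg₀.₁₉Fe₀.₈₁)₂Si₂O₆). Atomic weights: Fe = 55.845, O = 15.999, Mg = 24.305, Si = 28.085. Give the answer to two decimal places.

Formula mass = 0.38×24.305 + 1.62×55.845 + 2×28.085 + 6×15.999 = 251.869 g/mol, of which 9.236 g is Mg.
So Mg makes up 9.236/251.869 = 0.0367 of the mass, i.e. 3.67%.

3.67 wt%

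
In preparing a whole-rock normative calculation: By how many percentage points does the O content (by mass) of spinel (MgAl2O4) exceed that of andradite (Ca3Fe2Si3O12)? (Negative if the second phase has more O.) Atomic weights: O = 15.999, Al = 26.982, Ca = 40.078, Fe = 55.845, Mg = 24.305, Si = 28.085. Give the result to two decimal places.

7.20 percentage points

M(MgAl2O4) = 142.265 g/mol, so wt% O = 63.996/142.265 × 100 = 44.98%.
M(Ca3Fe2Si3O12) = 508.167 g/mol, so wt% O = 191.988/508.167 × 100 = 37.78%.
44.98 − 37.78 = 7.20 pp.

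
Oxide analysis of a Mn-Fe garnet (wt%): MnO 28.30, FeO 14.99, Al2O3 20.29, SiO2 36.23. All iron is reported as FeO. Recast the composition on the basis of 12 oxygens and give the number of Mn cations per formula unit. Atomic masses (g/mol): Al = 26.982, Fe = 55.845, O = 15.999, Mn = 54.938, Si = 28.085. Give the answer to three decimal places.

1.986 Mn apfu

MnO: 28.30/70.937 = 0.39895 mol → 0.39895 mol Mn, 0.39895 mol O.
FeO: 14.99/71.844 = 0.20865 mol → 0.20865 mol Fe, 0.20865 mol O.
Al2O3: 20.29/101.961 = 0.19900 mol → 0.39800 mol Al, 0.59700 mol O.
SiO2: 36.23/60.083 = 0.60300 mol → 0.60300 mol Si, 1.20600 mol O.
Total oxygen = 2.41060 mol. Normalization factor = 12/2.41060 = 4.97801.
Mn per 12 O = 0.39895 × 4.97801 = 1.986.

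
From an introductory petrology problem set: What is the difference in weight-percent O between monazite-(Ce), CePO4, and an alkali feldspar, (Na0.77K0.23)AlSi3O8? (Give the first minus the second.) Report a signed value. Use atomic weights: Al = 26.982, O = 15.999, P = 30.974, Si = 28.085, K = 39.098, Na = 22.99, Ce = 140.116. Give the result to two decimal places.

First mineral: 63.996 g O in 235.086 g formula = 27.22 wt% O.
Second mineral: 127.992 g O in 265.924 g formula = 48.13 wt% O.
27.22% − 48.13% gives a difference of -20.91 percentage points.

-20.91 percentage points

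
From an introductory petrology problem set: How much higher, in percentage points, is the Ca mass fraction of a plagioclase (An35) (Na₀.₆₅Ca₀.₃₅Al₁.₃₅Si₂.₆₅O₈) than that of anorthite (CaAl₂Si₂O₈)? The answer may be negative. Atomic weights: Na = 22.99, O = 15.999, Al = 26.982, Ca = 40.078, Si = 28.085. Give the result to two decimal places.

M(Na₀.₆₅Ca₀.₃₅Al₁.₃₅Si₂.₆₅O₈) = 267.814 g/mol, so wt% Ca = 14.027/267.814 × 100 = 5.24%.
M(CaAl₂Si₂O₈) = 278.204 g/mol, so wt% Ca = 40.078/278.204 × 100 = 14.41%.
5.24 − 14.41 = -9.17 pp.

-9.17 percentage points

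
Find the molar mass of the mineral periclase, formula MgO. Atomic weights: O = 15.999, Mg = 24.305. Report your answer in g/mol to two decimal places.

The formula mass is the sum 1*24.305 + 1*15.999.

40.30 g/mol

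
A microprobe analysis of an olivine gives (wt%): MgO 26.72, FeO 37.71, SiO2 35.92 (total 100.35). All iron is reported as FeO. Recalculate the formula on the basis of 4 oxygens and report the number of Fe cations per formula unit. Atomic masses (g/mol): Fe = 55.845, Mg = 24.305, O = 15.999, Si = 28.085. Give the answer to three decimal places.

0.881 Fe apfu

26.72 wt% MgO ÷ 40.304 g/mol = 0.66296 mol, giving 0.66296 Mg and 0.66296 O.
37.71 wt% FeO ÷ 71.844 g/mol = 0.52489 mol, giving 0.52489 Fe and 0.52489 O.
35.92 wt% SiO2 ÷ 60.083 g/mol = 0.59784 mol, giving 0.59784 Si and 1.19568 O.
Oxygen sums to 2.38353; scaling by 4/2.38353 = 1.67818 puts the formula on 4 O.
Fe: 0.52489 × 1.67818 = 0.881 atoms per formula unit.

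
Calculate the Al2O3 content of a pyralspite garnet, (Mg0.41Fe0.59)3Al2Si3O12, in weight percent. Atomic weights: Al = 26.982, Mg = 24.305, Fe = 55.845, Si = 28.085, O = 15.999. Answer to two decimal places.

22.22 wt%

Molar mass of (Mg0.41Fe0.59)3Al2Si3O12 = 1.23*24.305 + 1.77*55.845 + 2*26.982 + 3*28.085 + 12*15.999 = 458.948 g/mol.
Each formula unit contains 2 Al, equivalent to 2/2 = 1.0000 mol Al2O3.
M(Al2O3) = 2×26.982 + 3×15.999 = 101.961 g/mol.
Mass of Al2O3 per formula unit = 1.0000 × 101.961 = 101.961 g.
Al2O3 wt% = 101.961 / 458.948 × 100 = 22.22%.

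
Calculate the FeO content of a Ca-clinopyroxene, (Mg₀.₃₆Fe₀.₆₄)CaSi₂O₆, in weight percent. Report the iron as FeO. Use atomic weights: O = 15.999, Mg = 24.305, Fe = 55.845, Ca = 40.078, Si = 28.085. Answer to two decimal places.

19.42 wt%

Formula mass = 236.733 g/mol.
0.64 Fe → 0.6400 mol FeO per formula unit; M(FeO) = 71.844, so FeO mass = 45.980 g.
45.980/236.733 × 100 = 19.42 wt%.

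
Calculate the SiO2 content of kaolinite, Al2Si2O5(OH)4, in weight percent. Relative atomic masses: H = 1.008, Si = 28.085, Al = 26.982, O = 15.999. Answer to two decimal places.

M(Al2Si2O5(OH)4) = 258.157 g/mol; M(SiO2) = 60.083 g/mol.
Moles SiO2 per formula unit = 2 Si ÷ 1 = 2.0000.
SiO2 fraction = (2.0000 × 60.083) / 258.157 = 120.166/258.157 = 0.4655.

46.55 wt%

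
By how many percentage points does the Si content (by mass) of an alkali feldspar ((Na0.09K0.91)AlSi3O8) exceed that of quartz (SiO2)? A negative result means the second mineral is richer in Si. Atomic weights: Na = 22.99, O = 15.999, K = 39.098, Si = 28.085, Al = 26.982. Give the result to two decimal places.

Si in (Na0.09K0.91)AlSi3O8: molar mass 276.877 g/mol; 3×28.085 = 84.255 g → 30.43 wt%.
Si in SiO2: molar mass 60.083 g/mol; 1×28.085 = 28.085 g → 46.74 wt%.
Difference = 30.43 − 46.74 = -16.31 percentage points.

-16.31 percentage points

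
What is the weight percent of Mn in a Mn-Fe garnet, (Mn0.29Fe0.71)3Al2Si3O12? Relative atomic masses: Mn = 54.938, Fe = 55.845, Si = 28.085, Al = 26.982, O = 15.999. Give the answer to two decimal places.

Molar mass of (Mn0.29Fe0.71)3Al2Si3O12: 0.87×54.938 + 2.13×55.845 + 2×26.982 + 3×28.085 + 12×15.999 = 496.953 g/mol.
Mass of Mn per formula unit: 0.87 × 54.938 = 47.796 g.
Weight fraction Mn = 47.796 / 496.953 = 0.0962.

9.62 wt%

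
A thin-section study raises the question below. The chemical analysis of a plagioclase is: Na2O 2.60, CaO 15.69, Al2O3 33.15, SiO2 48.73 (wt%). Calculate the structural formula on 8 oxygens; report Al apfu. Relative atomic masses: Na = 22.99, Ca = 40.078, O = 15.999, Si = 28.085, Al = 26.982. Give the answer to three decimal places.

Na2O: 2.60/61.979 = 0.04195 mol → 0.08390 mol Na, 0.04195 mol O.
CaO: 15.69/56.077 = 0.27979 mol → 0.27979 mol Ca, 0.27979 mol O.
Al2O3: 33.15/101.961 = 0.32512 mol → 0.65024 mol Al, 0.97536 mol O.
SiO2: 48.73/60.083 = 0.81104 mol → 0.81104 mol Si, 1.62208 mol O.
Total oxygen = 2.91918 mol. Normalization factor = 8/2.91918 = 2.74050.
Al per 8 O = 0.65024 × 2.74050 = 1.782.

1.782 Al apfu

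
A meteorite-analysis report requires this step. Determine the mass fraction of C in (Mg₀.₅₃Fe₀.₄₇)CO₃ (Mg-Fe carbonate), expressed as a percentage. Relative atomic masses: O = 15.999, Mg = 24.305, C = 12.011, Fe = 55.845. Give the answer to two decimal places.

12.12 mass %

M((Mg₀.₅₃Fe₀.₄₇)CO₃) = 99.137 g/mol.
C contributes 1 × 12.011 = 12.011 g per mole.
12.011/99.137 = 0.1212 → 12.12%.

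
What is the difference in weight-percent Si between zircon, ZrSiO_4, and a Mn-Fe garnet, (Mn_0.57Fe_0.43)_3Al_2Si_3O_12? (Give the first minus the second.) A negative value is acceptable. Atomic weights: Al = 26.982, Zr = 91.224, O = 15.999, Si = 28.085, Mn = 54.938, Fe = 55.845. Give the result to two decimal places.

-1.66 percentage points

Si in ZrSiO_4: molar mass 183.305 g/mol; 1×28.085 = 28.085 g → 15.32 wt%.
Si in (Mn_0.57Fe_0.43)_3Al_2Si_3O_12: molar mass 496.191 g/mol; 3×28.085 = 84.255 g → 16.98 wt%.
Difference = 15.32 − 16.98 = -1.66 percentage points.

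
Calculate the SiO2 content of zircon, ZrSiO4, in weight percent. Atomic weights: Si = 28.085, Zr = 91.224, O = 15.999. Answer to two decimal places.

Formula mass = 183.305 g/mol.
1 Si → 1.0000 mol SiO2 per formula unit; M(SiO2) = 60.083, so SiO2 mass = 60.083 g.
60.083/183.305 × 100 = 32.78 wt%.

32.78 wt%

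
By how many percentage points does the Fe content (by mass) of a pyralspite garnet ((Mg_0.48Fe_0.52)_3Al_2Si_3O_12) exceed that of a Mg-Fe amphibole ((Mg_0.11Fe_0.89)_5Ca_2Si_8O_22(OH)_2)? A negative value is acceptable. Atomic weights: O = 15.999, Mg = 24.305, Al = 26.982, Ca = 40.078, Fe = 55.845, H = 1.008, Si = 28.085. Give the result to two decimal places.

M((Mg_0.48Fe_0.52)_3Al_2Si_3O_12) = 452.324 g/mol, so wt% Fe = 87.118/452.324 × 100 = 19.26%.
M((Mg_0.11Fe_0.89)_5Ca_2Si_8O_22(OH)_2) = 952.706 g/mol, so wt% Fe = 248.510/952.706 × 100 = 26.08%.
19.26 − 26.08 = -6.82 pp.

-6.82 percentage points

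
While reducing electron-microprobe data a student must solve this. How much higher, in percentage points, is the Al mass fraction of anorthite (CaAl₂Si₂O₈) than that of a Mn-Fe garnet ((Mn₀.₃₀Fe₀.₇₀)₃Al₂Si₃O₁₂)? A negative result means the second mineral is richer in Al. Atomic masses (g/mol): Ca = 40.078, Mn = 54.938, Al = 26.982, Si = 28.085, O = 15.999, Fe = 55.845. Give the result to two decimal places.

8.54 percentage points

First mineral: 53.964 g Al in 278.204 g formula = 19.40 wt% Al.
Second mineral: 53.964 g Al in 496.926 g formula = 10.86 wt% Al.
19.40% − 10.86% gives a difference of 8.54 percentage points.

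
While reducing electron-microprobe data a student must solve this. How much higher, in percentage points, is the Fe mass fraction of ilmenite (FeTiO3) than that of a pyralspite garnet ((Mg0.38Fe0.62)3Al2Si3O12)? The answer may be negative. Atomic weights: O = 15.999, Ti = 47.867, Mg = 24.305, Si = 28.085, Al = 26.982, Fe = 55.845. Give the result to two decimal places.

14.32 percentage points

M(FeTiO3) = 151.709 g/mol, so wt% Fe = 55.845/151.709 × 100 = 36.81%.
M((Mg0.38Fe0.62)3Al2Si3O12) = 461.786 g/mol, so wt% Fe = 103.872/461.786 × 100 = 22.49%.
36.81 − 22.49 = 14.32 pp.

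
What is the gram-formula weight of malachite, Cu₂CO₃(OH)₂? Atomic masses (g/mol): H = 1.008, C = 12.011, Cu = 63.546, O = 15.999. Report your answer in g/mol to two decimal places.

221.11 g/mol

The formula mass is the sum 2*63.546 + 1*12.011 + 5*15.999 + 2*1.008.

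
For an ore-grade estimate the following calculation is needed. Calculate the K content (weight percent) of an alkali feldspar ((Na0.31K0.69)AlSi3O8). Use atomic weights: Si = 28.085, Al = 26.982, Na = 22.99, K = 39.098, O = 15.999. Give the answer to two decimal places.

Formula mass = 0.31*22.99 + 0.69*39.098 + 1*26.982 + 3*28.085 + 8*15.999 = 273.334 g/mol, of which 26.978 g is K.
So K makes up 26.978/273.334 = 0.0987 of the mass, i.e. 9.87%.

9.87 weight percent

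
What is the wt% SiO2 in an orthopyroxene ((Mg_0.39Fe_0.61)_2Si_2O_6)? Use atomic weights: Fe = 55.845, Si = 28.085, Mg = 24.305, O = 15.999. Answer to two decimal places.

50.23 wt%

Molar mass of (Mg_0.39Fe_0.61)_2Si_2O_6 = 0.78×24.305 + 1.22×55.845 + 2×28.085 + 6×15.999 = 239.253 g/mol.
Each formula unit contains 2 Si, equivalent to 2/1 = 2.0000 mol SiO2.
M(SiO2) = 1×28.085 + 2×15.999 = 60.083 g/mol.
Mass of SiO2 per formula unit = 2.0000 × 60.083 = 120.166 g.
SiO2 wt% = 120.166 / 239.253 × 100 = 50.23%.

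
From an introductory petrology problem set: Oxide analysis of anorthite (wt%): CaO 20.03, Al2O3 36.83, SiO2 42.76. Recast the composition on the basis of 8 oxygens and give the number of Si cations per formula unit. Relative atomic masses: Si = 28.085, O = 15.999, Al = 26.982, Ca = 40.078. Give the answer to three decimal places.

20.03 wt% CaO ÷ 56.077 g/mol = 0.35719 mol, giving 0.35719 Ca and 0.35719 O.
36.83 wt% Al2O3 ÷ 101.961 g/mol = 0.36122 mol, giving 0.72244 Al and 1.08366 O.
42.76 wt% SiO2 ÷ 60.083 g/mol = 0.71168 mol, giving 0.71168 Si and 1.42336 O.
Oxygen sums to 2.86421; scaling by 8/2.86421 = 2.79309 puts the formula on 8 O.
Si: 0.71168 × 2.79309 = 1.988 atoms per formula unit.

1.988 Si apfu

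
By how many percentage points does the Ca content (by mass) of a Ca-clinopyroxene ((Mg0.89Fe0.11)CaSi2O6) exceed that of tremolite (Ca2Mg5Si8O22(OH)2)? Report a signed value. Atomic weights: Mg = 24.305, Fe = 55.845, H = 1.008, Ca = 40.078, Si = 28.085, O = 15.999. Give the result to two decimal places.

Ca in (Mg0.89Fe0.11)CaSi2O6: molar mass 220.016 g/mol; 1×40.078 = 40.078 g → 18.22 wt%.
Ca in Ca2Mg5Si8O22(OH)2: molar mass 812.353 g/mol; 2×40.078 = 80.156 g → 9.87 wt%.
Difference = 18.22 − 9.87 = 8.35 percentage points.

8.35 percentage points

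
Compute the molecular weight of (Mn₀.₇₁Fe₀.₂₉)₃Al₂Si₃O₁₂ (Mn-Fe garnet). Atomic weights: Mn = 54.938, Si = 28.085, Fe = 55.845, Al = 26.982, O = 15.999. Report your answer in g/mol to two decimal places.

The formula mass is the sum 2.13*54.938 + 0.87*55.845 + 2*26.982 + 3*28.085 + 12*15.999.

495.81 g/mol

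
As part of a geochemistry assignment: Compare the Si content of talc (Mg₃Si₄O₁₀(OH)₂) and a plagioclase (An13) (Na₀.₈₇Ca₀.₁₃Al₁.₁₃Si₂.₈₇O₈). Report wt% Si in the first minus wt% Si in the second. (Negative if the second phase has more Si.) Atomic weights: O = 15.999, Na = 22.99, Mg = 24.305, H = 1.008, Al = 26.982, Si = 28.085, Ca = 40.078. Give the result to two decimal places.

M(Mg₃Si₄O₁₀(OH)₂) = 379.259 g/mol, so wt% Si = 112.340/379.259 × 100 = 29.62%.
M(Na₀.₈₇Ca₀.₁₃Al₁.₁₃Si₂.₈₇O₈) = 264.297 g/mol, so wt% Si = 80.604/264.297 × 100 = 30.50%.
29.62 − 30.50 = -0.88 pp.

-0.88 percentage points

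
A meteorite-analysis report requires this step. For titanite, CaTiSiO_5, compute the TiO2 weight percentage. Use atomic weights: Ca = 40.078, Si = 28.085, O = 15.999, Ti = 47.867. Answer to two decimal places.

M(CaTiSiO_5) = 196.025 g/mol; M(TiO2) = 79.865 g/mol.
Moles TiO2 per formula unit = 1 Ti ÷ 1 = 1.0000.
TiO2 fraction = (1.0000 × 79.865) / 196.025 = 79.865/196.025 = 0.4074.

40.74 wt%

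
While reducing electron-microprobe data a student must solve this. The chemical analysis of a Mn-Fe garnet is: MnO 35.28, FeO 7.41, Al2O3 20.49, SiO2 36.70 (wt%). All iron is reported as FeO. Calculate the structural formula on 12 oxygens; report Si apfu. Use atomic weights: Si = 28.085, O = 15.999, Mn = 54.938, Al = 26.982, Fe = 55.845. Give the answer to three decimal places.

3.023 Si apfu

35.28 wt% MnO ÷ 70.937 g/mol = 0.49734 mol, giving 0.49734 Mn and 0.49734 O.
7.41 wt% FeO ÷ 71.844 g/mol = 0.10314 mol, giving 0.10314 Fe and 0.10314 O.
20.49 wt% Al2O3 ÷ 101.961 g/mol = 0.20096 mol, giving 0.40192 Al and 0.60288 O.
36.70 wt% SiO2 ÷ 60.083 g/mol = 0.61082 mol, giving 0.61082 Si and 1.22164 O.
Oxygen sums to 2.42500; scaling by 12/2.42500 = 4.94845 puts the formula on 12 O.
Si: 0.61082 × 4.94845 = 3.023 atoms per formula unit.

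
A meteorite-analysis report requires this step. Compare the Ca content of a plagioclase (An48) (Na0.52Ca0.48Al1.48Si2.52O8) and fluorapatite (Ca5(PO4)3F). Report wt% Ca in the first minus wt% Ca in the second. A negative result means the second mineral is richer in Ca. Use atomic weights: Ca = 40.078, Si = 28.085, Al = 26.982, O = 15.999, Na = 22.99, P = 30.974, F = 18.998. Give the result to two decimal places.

M(Na0.52Ca0.48Al1.48Si2.52O8) = 269.892 g/mol, so wt% Ca = 19.237/269.892 × 100 = 7.13%.
M(Ca5(PO4)3F) = 504.298 g/mol, so wt% Ca = 200.390/504.298 × 100 = 39.74%.
7.13 − 39.74 = -32.61 pp.

-32.61 percentage points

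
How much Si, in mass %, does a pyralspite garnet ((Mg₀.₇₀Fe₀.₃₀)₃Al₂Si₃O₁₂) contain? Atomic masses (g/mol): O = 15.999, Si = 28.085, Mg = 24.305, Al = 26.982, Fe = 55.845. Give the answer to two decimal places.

19.53 mass %

M((Mg₀.₇₀Fe₀.₃₀)₃Al₂Si₃O₁₂) = 431.508 g/mol.
Si contributes 3 × 28.085 = 84.255 g per mole.
84.255/431.508 = 0.1953 → 19.53%.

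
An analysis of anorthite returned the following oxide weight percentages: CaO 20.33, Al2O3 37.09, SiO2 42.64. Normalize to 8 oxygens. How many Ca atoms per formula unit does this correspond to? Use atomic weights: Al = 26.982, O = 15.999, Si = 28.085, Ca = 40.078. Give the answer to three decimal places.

1.009 Ca apfu

CaO (M=56.077): mol = 0.36254; Ca = 0.36254, O = 0.36254.
Al2O3 (M=101.961): mol = 0.36377; Al = 0.72754, O = 1.09131.
SiO2 (M=60.083): mol = 0.70968; Si = 0.70968, O = 1.41936.
ΣO = 2.87321; factor = 8/ΣO = 2.78434.
Ca apfu = 0.36254 × 2.78434 = 1.009.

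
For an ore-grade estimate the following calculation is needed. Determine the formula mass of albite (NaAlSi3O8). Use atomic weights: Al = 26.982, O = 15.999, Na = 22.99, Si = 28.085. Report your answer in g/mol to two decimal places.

262.22 g/mol

M = 1(22.99) + 1(26.982) + 3(28.085) + 8(15.999)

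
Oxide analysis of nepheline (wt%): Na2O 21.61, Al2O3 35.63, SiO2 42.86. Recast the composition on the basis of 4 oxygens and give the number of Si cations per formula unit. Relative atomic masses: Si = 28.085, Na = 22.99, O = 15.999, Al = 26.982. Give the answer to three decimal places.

Na2O: 21.61/61.979 = 0.34867 mol → 0.69734 mol Na, 0.34867 mol O.
Al2O3: 35.63/101.961 = 0.34945 mol → 0.69890 mol Al, 1.04835 mol O.
SiO2: 42.86/60.083 = 0.71335 mol → 0.71335 mol Si, 1.42670 mol O.
Total oxygen = 2.82372 mol. Normalization factor = 4/2.82372 = 1.41657.
Si per 4 O = 0.71335 × 1.41657 = 1.011.

1.011 Si apfu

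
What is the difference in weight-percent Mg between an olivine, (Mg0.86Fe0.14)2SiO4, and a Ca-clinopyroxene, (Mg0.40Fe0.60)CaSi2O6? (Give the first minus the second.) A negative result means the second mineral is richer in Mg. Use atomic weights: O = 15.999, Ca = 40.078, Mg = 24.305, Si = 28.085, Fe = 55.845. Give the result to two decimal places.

Mg in (Mg0.86Fe0.14)2SiO4: molar mass 149.522 g/mol; 1.72×24.305 = 41.805 g → 27.96 wt%.
Mg in (Mg0.40Fe0.60)CaSi2O6: molar mass 235.471 g/mol; 0.40×24.305 = 9.722 g → 4.13 wt%.
Difference = 27.96 − 4.13 = 23.83 percentage points.

23.83 percentage points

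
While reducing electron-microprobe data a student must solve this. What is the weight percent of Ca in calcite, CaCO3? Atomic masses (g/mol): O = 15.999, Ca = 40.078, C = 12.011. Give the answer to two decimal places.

M(CaCO3) = 100.086 g/mol.
Ca contributes 1 × 40.078 = 40.078 g per mole.
40.078/100.086 = 0.4004 → 40.04%.

40.04 wt%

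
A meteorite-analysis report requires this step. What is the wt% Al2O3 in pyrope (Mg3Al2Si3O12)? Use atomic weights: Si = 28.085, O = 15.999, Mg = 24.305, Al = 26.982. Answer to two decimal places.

25.29 wt%

Molar mass of Mg3Al2Si3O12 = 3×24.305 + 2×26.982 + 3×28.085 + 12×15.999 = 403.122 g/mol.
Each formula unit contains 2 Al, equivalent to 2/2 = 1.0000 mol Al2O3.
M(Al2O3) = 2×26.982 + 3×15.999 = 101.961 g/mol.
Mass of Al2O3 per formula unit = 1.0000 × 101.961 = 101.961 g.
Al2O3 wt% = 101.961 / 403.122 × 100 = 25.29%.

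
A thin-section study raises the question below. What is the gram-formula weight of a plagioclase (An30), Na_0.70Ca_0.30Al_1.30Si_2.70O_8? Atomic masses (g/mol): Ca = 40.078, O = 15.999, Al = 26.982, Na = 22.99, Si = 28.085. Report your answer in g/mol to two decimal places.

M = 0.70*22.99 + 0.30*40.078 + 1.30*26.982 + 2.70*28.085 + 8*15.999

267.01 g/mol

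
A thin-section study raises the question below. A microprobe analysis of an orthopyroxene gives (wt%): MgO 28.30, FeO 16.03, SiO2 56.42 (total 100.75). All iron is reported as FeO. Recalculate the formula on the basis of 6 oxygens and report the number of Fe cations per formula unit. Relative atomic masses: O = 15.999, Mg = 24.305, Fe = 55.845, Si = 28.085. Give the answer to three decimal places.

MgO (M=40.304): mol = 0.70216; Mg = 0.70216, O = 0.70216.
FeO (M=71.844): mol = 0.22312; Fe = 0.22312, O = 0.22312.
SiO2 (M=60.083): mol = 0.93903; Si = 0.93903, O = 1.87806.
ΣO = 2.80334; factor = 6/ΣO = 2.14030.
Fe apfu = 0.22312 × 2.14030 = 0.478.

0.478 Fe apfu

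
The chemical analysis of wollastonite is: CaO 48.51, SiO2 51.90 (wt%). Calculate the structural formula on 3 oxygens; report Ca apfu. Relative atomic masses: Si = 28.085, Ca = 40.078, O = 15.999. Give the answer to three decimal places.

1.001 Ca apfu

CaO (M=56.077): mol = 0.86506; Ca = 0.86506, O = 0.86506.
SiO2 (M=60.083): mol = 0.86381; Si = 0.86381, O = 1.72762.
ΣO = 2.59268; factor = 3/ΣO = 1.15710.
Ca apfu = 0.86506 × 1.15710 = 1.001.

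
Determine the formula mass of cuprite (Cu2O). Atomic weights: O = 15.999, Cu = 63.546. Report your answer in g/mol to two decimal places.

M = 2*63.546 + 1*15.999

143.09 g/mol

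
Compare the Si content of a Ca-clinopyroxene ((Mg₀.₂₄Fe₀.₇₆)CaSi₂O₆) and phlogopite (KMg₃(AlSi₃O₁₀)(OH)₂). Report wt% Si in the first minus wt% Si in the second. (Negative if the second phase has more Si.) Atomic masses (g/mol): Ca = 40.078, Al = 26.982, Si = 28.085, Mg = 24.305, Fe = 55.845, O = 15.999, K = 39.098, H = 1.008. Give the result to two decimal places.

First mineral: 56.170 g Si in 240.517 g formula = 23.35 wt% Si.
Second mineral: 84.255 g Si in 417.254 g formula = 20.19 wt% Si.
23.35% − 20.19% gives a difference of 3.16 percentage points.

3.16 percentage points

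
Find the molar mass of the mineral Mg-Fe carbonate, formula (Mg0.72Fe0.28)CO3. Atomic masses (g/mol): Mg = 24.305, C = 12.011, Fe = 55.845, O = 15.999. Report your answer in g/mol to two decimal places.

93.14 g/mol

Mg: 0.72 × 24.305 = 17.4996
Fe: 0.28 × 55.845 = 15.6366
C: 1 × 12.011 = 12.0110
O: 3 × 15.999 = 47.9970
Summing the contributions gives the formula mass.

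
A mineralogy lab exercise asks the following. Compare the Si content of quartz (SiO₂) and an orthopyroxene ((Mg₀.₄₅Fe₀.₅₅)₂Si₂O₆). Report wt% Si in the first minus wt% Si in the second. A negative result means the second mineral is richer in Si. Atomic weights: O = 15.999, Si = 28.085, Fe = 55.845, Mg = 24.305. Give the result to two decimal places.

M(SiO₂) = 60.083 g/mol, so wt% Si = 28.085/60.083 × 100 = 46.74%.
M((Mg₀.₄₅Fe₀.₅₅)₂Si₂O₆) = 235.468 g/mol, so wt% Si = 56.170/235.468 × 100 = 23.85%.
46.74 − 23.85 = 22.89 pp.

22.89 percentage points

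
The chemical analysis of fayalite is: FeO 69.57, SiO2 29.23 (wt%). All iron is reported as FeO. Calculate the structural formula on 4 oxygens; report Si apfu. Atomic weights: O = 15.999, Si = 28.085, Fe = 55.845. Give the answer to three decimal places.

1.002 Si apfu

FeO: 69.57/71.844 = 0.96835 mol → 0.96835 mol Fe, 0.96835 mol O.
SiO2: 29.23/60.083 = 0.48649 mol → 0.48649 mol Si, 0.97298 mol O.
Total oxygen = 1.94133 mol. Normalization factor = 4/1.94133 = 2.06044.
Si per 4 O = 0.48649 × 2.06044 = 1.002.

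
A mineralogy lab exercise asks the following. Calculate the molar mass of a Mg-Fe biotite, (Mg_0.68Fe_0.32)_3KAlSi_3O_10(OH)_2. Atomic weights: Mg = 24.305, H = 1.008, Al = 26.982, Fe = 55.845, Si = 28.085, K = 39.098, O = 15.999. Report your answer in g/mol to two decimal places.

447.53 g/mol

Mg: 2.04 × 24.305 = 49.5822
Fe: 0.96 × 55.845 = 53.6112
K: 1 × 39.098 = 39.0980
Al: 1 × 26.982 = 26.9820
Si: 3 × 28.085 = 84.2550
O: 12 × 15.999 = 191.9880
H: 2 × 1.008 = 2.0160
Summing the contributions gives the formula mass.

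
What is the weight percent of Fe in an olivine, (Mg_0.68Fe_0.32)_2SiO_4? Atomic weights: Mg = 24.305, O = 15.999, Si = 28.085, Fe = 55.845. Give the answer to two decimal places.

M((Mg_0.68Fe_0.32)_2SiO_4) = 160.877 g/mol.
Fe contributes 0.64 × 55.845 = 35.741 g per mole.
35.741/160.877 = 0.2222 → 22.22%.

22.22 wt%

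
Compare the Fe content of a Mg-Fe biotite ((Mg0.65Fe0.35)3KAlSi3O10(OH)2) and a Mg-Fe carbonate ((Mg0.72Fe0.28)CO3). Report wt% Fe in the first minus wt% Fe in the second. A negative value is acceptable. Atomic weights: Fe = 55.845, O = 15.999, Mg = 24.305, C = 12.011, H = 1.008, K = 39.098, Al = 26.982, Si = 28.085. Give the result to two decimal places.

-3.77 percentage points

Fe in (Mg0.65Fe0.35)3KAlSi3O10(OH)2: molar mass 450.371 g/mol; 1.05×55.845 = 58.637 g → 13.02 wt%.
Fe in (Mg0.72Fe0.28)CO3: molar mass 93.144 g/mol; 0.28×55.845 = 15.637 g → 16.79 wt%.
Difference = 13.02 − 16.79 = -3.77 percentage points.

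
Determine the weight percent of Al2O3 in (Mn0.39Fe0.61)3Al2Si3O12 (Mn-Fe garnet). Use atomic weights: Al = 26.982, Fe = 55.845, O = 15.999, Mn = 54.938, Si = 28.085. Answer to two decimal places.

Molar mass of (Mn0.39Fe0.61)3Al2Si3O12 = 1.17·54.938 + 1.83·55.845 + 2·26.982 + 3·28.085 + 12·15.999 = 496.681 g/mol.
Each formula unit contains 2 Al, equivalent to 2/2 = 1.0000 mol Al2O3.
M(Al2O3) = 2×26.982 + 3×15.999 = 101.961 g/mol.
Mass of Al2O3 per formula unit = 1.0000 × 101.961 = 101.961 g.
Al2O3 wt% = 101.961 / 496.681 × 100 = 20.53%.

20.53 wt%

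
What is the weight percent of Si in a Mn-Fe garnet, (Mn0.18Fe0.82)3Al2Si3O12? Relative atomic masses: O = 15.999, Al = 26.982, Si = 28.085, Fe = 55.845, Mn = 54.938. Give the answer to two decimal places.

16.94 wt%

Formula mass = 0.54*54.938 + 2.46*55.845 + 2*26.982 + 3*28.085 + 12*15.999 = 497.252 g/mol, of which 84.255 g is Si.
So Si makes up 84.255/497.252 = 0.1694 of the mass, i.e. 16.94%.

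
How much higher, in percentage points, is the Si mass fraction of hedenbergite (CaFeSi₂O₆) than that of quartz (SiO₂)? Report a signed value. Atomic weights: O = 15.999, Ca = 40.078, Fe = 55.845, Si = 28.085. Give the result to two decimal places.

First mineral: 56.170 g Si in 248.087 g formula = 22.64 wt% Si.
Second mineral: 28.085 g Si in 60.083 g formula = 46.74 wt% Si.
22.64% − 46.74% gives a difference of -24.10 percentage points.

-24.10 percentage points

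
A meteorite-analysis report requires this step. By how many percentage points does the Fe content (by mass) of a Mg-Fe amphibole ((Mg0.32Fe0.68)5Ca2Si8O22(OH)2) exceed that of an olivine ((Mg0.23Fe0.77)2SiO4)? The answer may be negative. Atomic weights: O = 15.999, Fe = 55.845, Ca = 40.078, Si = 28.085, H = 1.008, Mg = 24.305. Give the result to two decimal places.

First mineral: 189.873 g Fe in 919.589 g formula = 20.65 wt% Fe.
Second mineral: 86.001 g Fe in 189.263 g formula = 45.44 wt% Fe.
20.65% − 45.44% gives a difference of -24.79 percentage points.

-24.79 percentage points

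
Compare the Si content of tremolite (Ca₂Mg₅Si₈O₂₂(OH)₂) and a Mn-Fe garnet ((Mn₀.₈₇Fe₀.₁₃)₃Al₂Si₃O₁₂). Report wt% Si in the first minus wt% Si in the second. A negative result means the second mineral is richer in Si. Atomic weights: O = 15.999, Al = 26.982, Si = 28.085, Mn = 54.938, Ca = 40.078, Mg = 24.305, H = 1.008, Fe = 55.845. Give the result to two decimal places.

10.65 percentage points

M(Ca₂Mg₅Si₈O₂₂(OH)₂) = 812.353 g/mol, so wt% Si = 224.680/812.353 × 100 = 27.66%.
M((Mn₀.₈₇Fe₀.₁₃)₃Al₂Si₃O₁₂) = 495.375 g/mol, so wt% Si = 84.255/495.375 × 100 = 17.01%.
27.66 − 17.01 = 10.65 pp.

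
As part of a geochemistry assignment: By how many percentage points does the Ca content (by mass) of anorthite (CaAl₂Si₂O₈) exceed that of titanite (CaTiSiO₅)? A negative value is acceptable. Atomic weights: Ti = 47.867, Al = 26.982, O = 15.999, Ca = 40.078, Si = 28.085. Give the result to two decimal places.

-6.04 percentage points

First mineral: 40.078 g Ca in 278.204 g formula = 14.41 wt% Ca.
Second mineral: 40.078 g Ca in 196.025 g formula = 20.45 wt% Ca.
14.41% − 20.45% gives a difference of -6.04 percentage points.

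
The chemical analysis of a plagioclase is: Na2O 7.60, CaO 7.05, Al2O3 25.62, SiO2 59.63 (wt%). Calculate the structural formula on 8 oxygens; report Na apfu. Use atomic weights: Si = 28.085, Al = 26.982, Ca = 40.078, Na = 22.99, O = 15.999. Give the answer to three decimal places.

0.657 Na apfu

Na2O (M=61.979): mol = 0.12262; Na = 0.24524, O = 0.12262.
CaO (M=56.077): mol = 0.12572; Ca = 0.12572, O = 0.12572.
Al2O3 (M=101.961): mol = 0.25127; Al = 0.50254, O = 0.75381.
SiO2 (M=60.083): mol = 0.99246; Si = 0.99246, O = 1.98492.
ΣO = 2.98707; factor = 8/ΣO = 2.67821.
Na apfu = 0.24524 × 2.67821 = 0.657.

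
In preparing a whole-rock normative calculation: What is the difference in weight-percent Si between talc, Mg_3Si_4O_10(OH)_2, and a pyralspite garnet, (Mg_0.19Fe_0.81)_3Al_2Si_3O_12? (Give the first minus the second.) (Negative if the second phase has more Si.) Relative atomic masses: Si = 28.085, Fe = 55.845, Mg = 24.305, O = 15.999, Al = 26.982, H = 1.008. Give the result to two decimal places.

12.06 percentage points

First mineral: 112.340 g Si in 379.259 g formula = 29.62 wt% Si.
Second mineral: 84.255 g Si in 479.764 g formula = 17.56 wt% Si.
29.62% − 17.56% gives a difference of 12.06 percentage points.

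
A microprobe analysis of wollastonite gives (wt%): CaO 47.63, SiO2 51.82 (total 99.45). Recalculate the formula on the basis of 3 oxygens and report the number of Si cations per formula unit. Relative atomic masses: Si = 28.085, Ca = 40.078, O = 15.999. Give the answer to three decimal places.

CaO: 47.63/56.077 = 0.84937 mol → 0.84937 mol Ca, 0.84937 mol O.
SiO2: 51.82/60.083 = 0.86247 mol → 0.86247 mol Si, 1.72494 mol O.
Total oxygen = 2.57431 mol. Normalization factor = 3/2.57431 = 1.16536.
Si per 3 O = 0.86247 × 1.16536 = 1.005.

1.005 Si apfu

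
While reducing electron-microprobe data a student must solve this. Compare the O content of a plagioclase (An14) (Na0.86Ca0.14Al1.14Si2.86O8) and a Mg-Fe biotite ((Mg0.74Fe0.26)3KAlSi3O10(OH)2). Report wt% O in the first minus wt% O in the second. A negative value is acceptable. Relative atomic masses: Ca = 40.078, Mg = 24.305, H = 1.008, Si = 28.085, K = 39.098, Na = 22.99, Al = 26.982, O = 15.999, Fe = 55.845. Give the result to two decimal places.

4.95 percentage points

M(Na0.86Ca0.14Al1.14Si2.86O8) = 264.457 g/mol, so wt% O = 127.992/264.457 × 100 = 48.40%.
M((Mg0.74Fe0.26)3KAlSi3O10(OH)2) = 441.855 g/mol, so wt% O = 191.988/441.855 × 100 = 43.45%.
48.40 − 43.45 = 4.95 pp.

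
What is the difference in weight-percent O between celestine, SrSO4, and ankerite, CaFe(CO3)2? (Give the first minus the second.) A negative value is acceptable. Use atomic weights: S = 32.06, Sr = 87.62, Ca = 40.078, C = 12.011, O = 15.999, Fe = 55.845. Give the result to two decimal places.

M(SrSO4) = 183.676 g/mol, so wt% O = 63.996/183.676 × 100 = 34.84%.
M(CaFe(CO3)2) = 215.939 g/mol, so wt% O = 95.994/215.939 × 100 = 44.45%.
34.84 − 44.45 = -9.61 pp.

-9.61 percentage points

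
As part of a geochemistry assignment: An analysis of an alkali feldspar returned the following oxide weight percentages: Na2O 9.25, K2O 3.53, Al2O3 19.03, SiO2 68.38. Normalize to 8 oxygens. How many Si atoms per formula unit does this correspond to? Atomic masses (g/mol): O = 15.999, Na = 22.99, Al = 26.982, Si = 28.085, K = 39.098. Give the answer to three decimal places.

3.012 Si apfu

Na2O (M=61.979): mol = 0.14924; Na = 0.29848, O = 0.14924.
K2O (M=94.195): mol = 0.03748; K = 0.07496, O = 0.03748.
Al2O3 (M=101.961): mol = 0.18664; Al = 0.37328, O = 0.55992.
SiO2 (M=60.083): mol = 1.13809; Si = 1.13809, O = 2.27618.
ΣO = 3.02282; factor = 8/ΣO = 2.64654.
Si apfu = 1.13809 × 2.64654 = 3.012.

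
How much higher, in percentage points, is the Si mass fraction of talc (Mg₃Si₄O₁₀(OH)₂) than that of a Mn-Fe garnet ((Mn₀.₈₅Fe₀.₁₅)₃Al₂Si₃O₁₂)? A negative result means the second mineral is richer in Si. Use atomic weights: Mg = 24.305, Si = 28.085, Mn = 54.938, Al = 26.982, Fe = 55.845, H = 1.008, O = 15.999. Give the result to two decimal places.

12.61 percentage points

Si in Mg₃Si₄O₁₀(OH)₂: molar mass 379.259 g/mol; 4×28.085 = 112.340 g → 29.62 wt%.
Si in (Mn₀.₈₅Fe₀.₁₅)₃Al₂Si₃O₁₂: molar mass 495.429 g/mol; 3×28.085 = 84.255 g → 17.01 wt%.
Difference = 29.62 − 17.01 = 12.61 percentage points.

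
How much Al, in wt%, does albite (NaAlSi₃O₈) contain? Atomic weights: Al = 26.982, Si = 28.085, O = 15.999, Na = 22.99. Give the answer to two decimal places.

M(NaAlSi₃O₈) = 262.219 g/mol.
Al contributes 1 × 26.982 = 26.982 g per mole.
26.982/262.219 = 0.1029 → 10.29%.

10.29 wt%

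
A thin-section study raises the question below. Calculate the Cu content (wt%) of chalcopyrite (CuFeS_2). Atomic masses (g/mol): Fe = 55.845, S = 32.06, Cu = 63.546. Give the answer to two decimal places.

34.63 wt%

M(CuFeS_2) = 183.511 g/mol.
Cu contributes 1 × 63.546 = 63.546 g per mole.
63.546/183.511 = 0.3463 → 34.63%.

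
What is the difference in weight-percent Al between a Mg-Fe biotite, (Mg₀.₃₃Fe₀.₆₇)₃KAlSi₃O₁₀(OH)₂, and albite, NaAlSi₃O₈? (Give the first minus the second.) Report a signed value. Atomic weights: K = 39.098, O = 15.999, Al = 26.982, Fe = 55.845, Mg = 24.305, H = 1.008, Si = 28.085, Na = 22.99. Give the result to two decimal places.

M((Mg₀.₃₃Fe₀.₆₇)₃KAlSi₃O₁₀(OH)₂) = 480.649 g/mol, so wt% Al = 26.982/480.649 × 100 = 5.61%.
M(NaAlSi₃O₈) = 262.219 g/mol, so wt% Al = 26.982/262.219 × 100 = 10.29%.
5.61 − 10.29 = -4.68 pp.

-4.68 percentage points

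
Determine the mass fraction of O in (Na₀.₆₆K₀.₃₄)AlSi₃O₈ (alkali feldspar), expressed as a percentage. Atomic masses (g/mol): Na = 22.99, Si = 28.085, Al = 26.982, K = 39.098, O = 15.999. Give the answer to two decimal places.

47.81 mass %

Molar mass of (Na₀.₆₆K₀.₃₄)AlSi₃O₈: 0.66·22.99 + 0.34·39.098 + 1·26.982 + 3·28.085 + 8·15.999 = 267.696 g/mol.
Mass of O per formula unit: 8 × 15.999 = 127.992 g.
Weight fraction O = 127.992 / 267.696 = 0.4781.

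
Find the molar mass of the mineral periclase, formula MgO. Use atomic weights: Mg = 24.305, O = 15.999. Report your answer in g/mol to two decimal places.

M = 1*24.305 + 1*15.999

40.30 g/mol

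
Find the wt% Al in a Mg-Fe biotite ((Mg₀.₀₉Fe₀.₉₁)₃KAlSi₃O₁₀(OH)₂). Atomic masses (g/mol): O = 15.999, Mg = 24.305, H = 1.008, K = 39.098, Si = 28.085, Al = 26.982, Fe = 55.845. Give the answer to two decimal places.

5.36 wt%

Molar mass of (Mg₀.₀₉Fe₀.₉₁)₃KAlSi₃O₁₀(OH)₂: 0.27·24.305 + 2.73·55.845 + 1·39.098 + 1·26.982 + 3·28.085 + 12·15.999 + 2·1.008 = 503.358 g/mol.
Mass of Al per formula unit: 1 × 26.982 = 26.982 g.
Weight fraction Al = 26.982 / 503.358 = 0.0536.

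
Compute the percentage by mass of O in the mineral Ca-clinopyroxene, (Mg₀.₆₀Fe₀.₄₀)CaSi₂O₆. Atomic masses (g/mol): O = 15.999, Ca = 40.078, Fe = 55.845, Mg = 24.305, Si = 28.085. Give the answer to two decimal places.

41.89 wt%

Molar mass of (Mg₀.₆₀Fe₀.₄₀)CaSi₂O₆: 0.60·24.305 + 0.40·55.845 + 1·40.078 + 2·28.085 + 6·15.999 = 229.163 g/mol.
Mass of O per formula unit: 6 × 15.999 = 95.994 g.
Weight fraction O = 95.994 / 229.163 = 0.4189.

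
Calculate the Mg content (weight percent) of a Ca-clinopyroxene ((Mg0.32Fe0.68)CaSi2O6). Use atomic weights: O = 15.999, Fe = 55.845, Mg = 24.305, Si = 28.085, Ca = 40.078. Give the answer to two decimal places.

3.27 weight percent

Formula mass = 0.32×24.305 + 0.68×55.845 + 1×40.078 + 2×28.085 + 6×15.999 = 237.994 g/mol, of which 7.778 g is Mg.
So Mg makes up 7.778/237.994 = 0.0327 of the mass, i.e. 3.27%.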